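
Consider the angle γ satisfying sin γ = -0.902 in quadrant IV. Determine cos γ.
cos γ = √(1 - sin²γ) = 0.4317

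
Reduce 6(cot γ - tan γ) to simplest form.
6(cot γ - tan γ) = 6(2 cot(2γ)) (using Double angle)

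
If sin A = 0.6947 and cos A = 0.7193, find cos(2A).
cos(2A) = cos²A - sin²A = 0.03478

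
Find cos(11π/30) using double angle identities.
cos(11π/30) = cos²11π/60 - sin²11π/60 = 0.4067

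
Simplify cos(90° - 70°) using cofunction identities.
cos(90° - 70°) = sin(70°)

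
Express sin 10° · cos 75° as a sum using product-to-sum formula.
sin 10° cos 75° = (1/2)[sin(10°+75°) + sin(10°-75°)]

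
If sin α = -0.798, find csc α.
csc α = 1/sin α = -1.253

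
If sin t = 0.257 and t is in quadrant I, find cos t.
cos t = 0.9664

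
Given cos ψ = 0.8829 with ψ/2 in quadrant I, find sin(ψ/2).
sin(ψ/2) = ±√((1 - cos ψ)/2); positive since ψ/2 ∈ QI, so sin(ψ/2) = 0.242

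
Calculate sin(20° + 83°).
sin(20° + 83°) = sin 20° cos 83° + cos 20° sin 83° = 0.9744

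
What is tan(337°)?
tan(337°) = -0.4245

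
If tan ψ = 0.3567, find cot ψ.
cot ψ = 1/tan ψ = 2.803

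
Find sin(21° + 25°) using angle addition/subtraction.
sin(21° + 25°) = sin 21° cos 25° + cos 21° sin 25° = 0.7193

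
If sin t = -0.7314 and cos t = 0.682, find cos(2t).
cos(2t) = cos²t - sin²t = -0.06982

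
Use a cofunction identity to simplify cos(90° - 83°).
cos(90° - 83°) = sin(83°)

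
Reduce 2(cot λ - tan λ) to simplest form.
2(cot λ - tan λ) = 2(2 cot(2λ)) (using Double angle)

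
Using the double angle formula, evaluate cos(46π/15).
cos(46π/15) = 2cos²23π/15 - 1 = -0.9781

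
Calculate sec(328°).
sec(328°) = 1.179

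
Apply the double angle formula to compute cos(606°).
cos(606°) = cos²303° - sin²303° = -0.4067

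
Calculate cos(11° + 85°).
cos(11° + 85°) = cos 11° cos 85° - sin 11° sin 85° = -0.1045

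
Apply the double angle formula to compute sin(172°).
sin(172°) = 2 sin 86° cos 86° = 0.1392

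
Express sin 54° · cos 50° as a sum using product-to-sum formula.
sin 54° cos 50° = (1/2)[sin(54°+50°) + sin(54°-50°)]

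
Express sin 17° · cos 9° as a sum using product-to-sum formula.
sin 17° cos 9° = (1/2)[sin(17°+9°) + sin(17°-9°)]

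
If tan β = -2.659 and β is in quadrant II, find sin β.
sin β = 0.936 (using tan²β + 1 = sec²β)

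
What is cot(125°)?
cot(125°) = -0.7002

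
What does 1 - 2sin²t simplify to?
1 - 2sin²t = cos(2t) (using Double angle)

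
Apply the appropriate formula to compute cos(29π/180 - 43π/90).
cos(29π/180 - 43π/90) = cos 29π/180 cos 43π/90 + sin 29π/180 sin 43π/90 = 0.5446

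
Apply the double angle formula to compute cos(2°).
cos(2°) = cos²1° - sin²1° = 0.9994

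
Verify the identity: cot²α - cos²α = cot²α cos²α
LHS = cos²α/sin²α - cos²α = cos²α(1/sin²α - 1) = cos²α · (1 - sin²α)/sin²α = cos²α · cos²α/sin²α = cos²α · cot²α = RHS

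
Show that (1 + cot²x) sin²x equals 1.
LHS = csc²x · sin²x = (1/sin²x) · sin²x = 1 = RHS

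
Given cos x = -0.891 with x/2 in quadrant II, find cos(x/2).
cos(x/2) = ±√((1 + cos x)/2); negative since x/2 ∈ QII, so cos(x/2) = -0.2335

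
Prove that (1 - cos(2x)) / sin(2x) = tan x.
LHS = 2sin²x / (2 sin x cos x) = sin x/cos x = tan x = RHS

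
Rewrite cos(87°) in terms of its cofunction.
cos(87°) = sin(90° - 87°) = sin(3°)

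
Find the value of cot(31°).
cot(31°) = 1.664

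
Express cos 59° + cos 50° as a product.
cos 59° + cos 50° = 2 cos(54.5°) cos(4.5°)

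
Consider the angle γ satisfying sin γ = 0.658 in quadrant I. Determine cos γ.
cos γ = √(1 - sin²γ) = 0.753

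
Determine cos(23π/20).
cos(23π/20) = -0.891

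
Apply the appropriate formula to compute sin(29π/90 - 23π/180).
sin(29π/90 - 23π/180) = sin 29π/90 cos 23π/180 - cos 29π/90 sin 23π/180 = 0.5736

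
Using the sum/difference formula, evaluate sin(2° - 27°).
sin(2° - 27°) = sin 2° cos 27° - cos 2° sin 27° = -0.4226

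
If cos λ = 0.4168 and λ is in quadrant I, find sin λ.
sin λ = 0.909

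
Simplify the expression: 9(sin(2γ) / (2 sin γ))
9(sin(2γ) / (2 sin γ)) = 9(cos γ) (using Double angle)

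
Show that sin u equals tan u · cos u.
RHS = (sin u/cos u) · cos u = sin u = LHS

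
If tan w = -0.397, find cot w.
cot w = 1/tan w = -2.519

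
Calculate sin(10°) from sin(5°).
sin(10°) = 2 sin 5° cos 5° = 0.1736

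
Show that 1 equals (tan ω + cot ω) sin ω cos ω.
RHS = (sin ω/cos ω + cos ω/sin ω) sin ω cos ω = ((sin²ω + cos²ω)/(sin ω cos ω)) · sin ω cos ω = sin²ω + cos²ω = 1 = LHS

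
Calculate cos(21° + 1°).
cos(21° + 1°) = cos 21° cos 1° - sin 21° sin 1° = 0.9272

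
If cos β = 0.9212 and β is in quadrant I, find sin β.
sin β = 0.3891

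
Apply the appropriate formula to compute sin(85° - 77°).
sin(85° - 77°) = sin 85° cos 77° - cos 85° sin 77° = 0.1392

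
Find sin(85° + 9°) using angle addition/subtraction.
sin(85° + 9°) = sin 85° cos 9° + cos 85° sin 9° = 0.9976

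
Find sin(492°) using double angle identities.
sin(492°) = 2 sin 246° cos 246° = 0.7431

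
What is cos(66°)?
cos(66°) = 0.4067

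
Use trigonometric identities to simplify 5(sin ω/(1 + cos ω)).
5(sin ω/(1 + cos ω)) = 5(tan(ω/2)) (using Half angle)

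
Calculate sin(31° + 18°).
sin(31° + 18°) = sin 31° cos 18° + cos 31° sin 18° = 0.7547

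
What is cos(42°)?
cos(42°) = 0.7431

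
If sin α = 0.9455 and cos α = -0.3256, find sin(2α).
sin(2α) = 2 sin α cos α = -0.6157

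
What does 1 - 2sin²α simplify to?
1 - 2sin²α = cos(2α) (using Double angle)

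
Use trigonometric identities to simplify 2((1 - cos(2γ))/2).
2((1 - cos(2γ))/2) = 2(sin²γ) (using Power reduction)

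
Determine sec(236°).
sec(236°) = -1.788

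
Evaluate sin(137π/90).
sin(137π/90) = -0.9976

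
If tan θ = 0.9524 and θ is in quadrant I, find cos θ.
cos θ = 0.7241 (using tan²θ + 1 = sec²θ)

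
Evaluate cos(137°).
cos(137°) = -0.7314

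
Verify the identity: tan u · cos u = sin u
LHS = (sin u/cos u) · cos u = sin u = RHS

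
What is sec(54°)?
sec(54°) = 1.701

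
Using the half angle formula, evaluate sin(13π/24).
sin(13π/24) = √((1 - cos 13π/12)/2) = 0.9914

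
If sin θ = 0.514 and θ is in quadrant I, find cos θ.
cos θ = 0.8578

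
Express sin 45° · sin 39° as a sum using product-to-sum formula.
sin 45° sin 39° = (1/2)[cos(45°-39°) - cos(45°+39°)]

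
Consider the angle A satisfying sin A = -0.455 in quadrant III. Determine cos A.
cos A = ±√(1 - sin²A) = -0.8905 (negative in QIII)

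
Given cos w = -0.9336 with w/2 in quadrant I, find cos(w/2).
cos(w/2) = ±√((1 + cos w)/2); positive since w/2 ∈ QI, so cos(w/2) = 0.1822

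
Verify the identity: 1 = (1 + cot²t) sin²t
RHS = csc²t · sin²t = (1/sin²t) · sin²t = 1 = LHS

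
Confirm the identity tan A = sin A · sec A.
RHS = sin A · (1/cos A) = sin A/cos A = tan A = LHS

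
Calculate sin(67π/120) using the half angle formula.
sin(67π/120) = √((1 - cos 67π/60)/2) = 0.9833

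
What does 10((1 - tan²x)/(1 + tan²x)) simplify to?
10((1 - tan²x)/(1 + tan²x)) = 10(cos(2x)) (using Double angle)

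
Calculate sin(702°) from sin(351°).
sin(702°) = 2 sin 351° cos 351° = -0.309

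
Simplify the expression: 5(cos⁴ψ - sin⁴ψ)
5(cos⁴ψ - sin⁴ψ) = 5(cos(2ψ)) (using Factoring + double angle)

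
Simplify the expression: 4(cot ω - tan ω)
4(cot ω - tan ω) = 4(2 cot(2ω)) (using Double angle)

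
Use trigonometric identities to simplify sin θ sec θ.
sin θ sec θ = tan θ (using Reciprocal + quotient)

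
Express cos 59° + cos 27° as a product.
cos 59° + cos 27° = 2 cos(43°) cos(16°)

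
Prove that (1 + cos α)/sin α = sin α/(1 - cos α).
RHS = sin α(1 + cos α) / ((1 - cos α)(1 + cos α)) = sin α(1 + cos α) / (1 - cos²α) = sin α(1 + cos α) / sin²α = (1 + cos α)/sin α = LHS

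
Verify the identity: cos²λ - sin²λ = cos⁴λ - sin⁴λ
RHS = (cos²λ - sin²λ)(cos²λ + sin²λ) = (cos²λ - sin²λ) · 1 = cos²λ - sin²λ = LHS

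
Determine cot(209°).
cot(209°) = 1.804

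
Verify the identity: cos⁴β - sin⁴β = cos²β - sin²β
LHS = (cos²β - sin²β)(cos²β + sin²β) = (cos²β - sin²β) · 1 = cos²β - sin²β = RHS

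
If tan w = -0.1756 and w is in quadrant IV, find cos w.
cos w = 0.9849 (using tan²w + 1 = sec²w)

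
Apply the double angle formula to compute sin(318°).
sin(318°) = 2 sin 159° cos 159° = -0.6691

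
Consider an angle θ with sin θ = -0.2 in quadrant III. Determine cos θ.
cos θ = ±√(1 - sin²θ) = -0.9798 (negative in QIII)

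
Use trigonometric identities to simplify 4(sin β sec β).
4(sin β sec β) = 4(tan β) (using Reciprocal + quotient)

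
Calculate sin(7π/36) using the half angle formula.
sin(7π/36) = √((1 - cos 7π/18)/2) = 0.5736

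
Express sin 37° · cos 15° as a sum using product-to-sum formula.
sin 37° cos 15° = (1/2)[sin(37°+15°) + sin(37°-15°)]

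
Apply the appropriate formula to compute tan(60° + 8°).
tan(60° + 8°) = (tan 60° + tan 8°)/(1 - tan 60° tan 8°) = 2.475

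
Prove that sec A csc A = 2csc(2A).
RHS = 2/sin(2A) = 2/(2 sin A cos A) = 1/(sin A cos A) = (1/cos A)(1/sin A) = sec A csc A = LHS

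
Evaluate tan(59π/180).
tan(59π/180) = 1.664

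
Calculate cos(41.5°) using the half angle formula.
cos(41.5°) = √((1 + cos 83°)/2) = 0.749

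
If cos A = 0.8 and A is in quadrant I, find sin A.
sin A = 0.6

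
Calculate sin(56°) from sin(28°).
sin(56°) = 2 sin 28° cos 28° = 0.829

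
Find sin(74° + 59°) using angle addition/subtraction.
sin(74° + 59°) = sin 74° cos 59° + cos 74° sin 59° = 0.7314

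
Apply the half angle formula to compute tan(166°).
tan(166°) = sin 332° / (1 + cos 332°) = -0.2493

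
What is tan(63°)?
tan(63°) = 1.963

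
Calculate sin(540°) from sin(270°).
sin(540°) = 2 sin 270° cos 270° = 0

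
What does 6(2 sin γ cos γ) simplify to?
6(2 sin γ cos γ) = 6(sin(2γ)) (using Double angle)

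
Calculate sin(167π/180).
sin(167π/180) = 0.225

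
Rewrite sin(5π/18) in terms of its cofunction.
sin(5π/18) = cos(π/2 - 5π/18) = cos(2π/9)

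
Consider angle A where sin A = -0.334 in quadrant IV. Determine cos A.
cos A = √(1 - sin²A) = 0.9426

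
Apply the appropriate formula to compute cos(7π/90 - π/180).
cos(7π/90 - π/180) = cos 7π/90 cos π/180 + sin 7π/90 sin π/180 = 0.9744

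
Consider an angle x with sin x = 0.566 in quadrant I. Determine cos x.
cos x = √(1 - sin²x) = 0.8244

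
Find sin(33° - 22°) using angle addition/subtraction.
sin(33° - 22°) = sin 33° cos 22° - cos 33° sin 22° = 0.1908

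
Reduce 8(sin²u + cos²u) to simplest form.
8(sin²u + cos²u) = 8 (using Pythagorean identity)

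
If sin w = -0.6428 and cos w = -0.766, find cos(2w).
cos(2w) = cos²w - sin²w = 0.1736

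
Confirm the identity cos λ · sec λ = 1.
LHS = cos λ · (1/cos λ) = 1 = RHS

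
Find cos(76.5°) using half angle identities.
cos(76.5°) = √((1 + cos 153°)/2) = 0.2334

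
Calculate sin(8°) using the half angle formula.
sin(8°) = √((1 - cos 16°)/2) = 0.1392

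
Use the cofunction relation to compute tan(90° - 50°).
tan(90° - 50°) = cot(50°) = 0.8391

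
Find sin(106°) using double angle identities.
sin(106°) = 2 sin 53° cos 53° = 0.9613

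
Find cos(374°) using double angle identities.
cos(374°) = cos²187° - sin²187° = 0.9703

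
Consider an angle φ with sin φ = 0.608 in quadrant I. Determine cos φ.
cos φ = √(1 - sin²φ) = 0.7939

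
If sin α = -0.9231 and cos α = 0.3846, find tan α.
tan α = sin α / cos α = -2.4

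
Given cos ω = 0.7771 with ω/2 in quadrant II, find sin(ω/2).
sin(ω/2) = ±√((1 - cos ω)/2); positive since ω/2 ∈ QII, so sin(ω/2) = 0.3338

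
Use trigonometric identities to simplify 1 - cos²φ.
1 - cos²φ = sin²φ (using Pythagorean identity)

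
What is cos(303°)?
cos(303°) = 0.5446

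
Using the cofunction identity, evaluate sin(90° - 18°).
sin(90° - 18°) = cos(18°) = 0.9511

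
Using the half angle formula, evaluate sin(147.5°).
sin(147.5°) = √((1 - cos 295°)/2) = 0.5373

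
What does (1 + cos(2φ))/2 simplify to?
(1 + cos(2φ))/2 = cos²φ (using Power reduction)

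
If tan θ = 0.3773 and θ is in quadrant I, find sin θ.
sin θ = 0.353 (using tan²θ + 1 = sec²θ)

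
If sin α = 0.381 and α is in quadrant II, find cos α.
cos α = -0.9246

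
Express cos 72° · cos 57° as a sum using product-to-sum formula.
cos 72° cos 57° = (1/2)[cos(72°-57°) + cos(72°+57°)]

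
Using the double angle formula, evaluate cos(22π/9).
cos(22π/9) = 2cos²11π/9 - 1 = 0.1736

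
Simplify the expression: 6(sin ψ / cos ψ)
6(sin ψ / cos ψ) = 6(tan ψ) (using Quotient identity)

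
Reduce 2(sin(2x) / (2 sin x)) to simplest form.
2(sin(2x) / (2 sin x)) = 2(cos x) (using Double angle)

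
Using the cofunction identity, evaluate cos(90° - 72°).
cos(90° - 72°) = sin(72°) = 0.9511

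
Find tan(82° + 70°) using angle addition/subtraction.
tan(82° + 70°) = (tan 82° + tan 70°)/(1 - tan 82° tan 70°) = -0.5317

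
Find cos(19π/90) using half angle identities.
cos(19π/90) = √((1 + cos 19π/45)/2) = 0.788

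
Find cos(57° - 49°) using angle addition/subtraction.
cos(57° - 49°) = cos 57° cos 49° + sin 57° sin 49° = 0.9903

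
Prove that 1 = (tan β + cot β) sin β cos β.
RHS = (sin β/cos β + cos β/sin β) sin β cos β = ((sin²β + cos²β)/(sin β cos β)) · sin β cos β = sin²β + cos²β = 1 = LHS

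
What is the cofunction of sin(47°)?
sin(47°) = cos(90° - 47°) = cos(43°)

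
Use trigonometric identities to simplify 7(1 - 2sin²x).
7(1 - 2sin²x) = 7(cos(2x)) (using Double angle)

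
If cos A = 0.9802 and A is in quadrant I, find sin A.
sin A = 0.198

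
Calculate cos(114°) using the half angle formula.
cos(114°) = -√((1 + cos 228°)/2) = -0.4067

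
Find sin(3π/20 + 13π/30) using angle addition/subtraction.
sin(3π/20 + 13π/30) = sin 3π/20 cos 13π/30 + cos 3π/20 sin 13π/30 = (√6+√2)/4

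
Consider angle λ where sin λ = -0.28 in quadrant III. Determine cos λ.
cos λ = ±√(1 - sin²λ) = -0.96 (negative in QIII)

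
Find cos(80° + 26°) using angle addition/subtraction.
cos(80° + 26°) = cos 80° cos 26° - sin 80° sin 26° = -0.2756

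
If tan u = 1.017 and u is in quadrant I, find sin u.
sin u = 0.713 (using tan²u + 1 = sec²u)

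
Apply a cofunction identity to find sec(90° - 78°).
sec(90° - 78°) = csc(78°) = 1.022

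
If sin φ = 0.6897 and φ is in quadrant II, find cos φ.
cos φ = -0.7241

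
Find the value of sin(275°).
sin(275°) = -0.9962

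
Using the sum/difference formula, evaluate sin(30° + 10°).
sin(30° + 10°) = sin 30° cos 10° + cos 30° sin 10° = 0.6428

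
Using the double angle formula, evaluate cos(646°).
cos(646°) = cos²323° - sin²323° = 0.2756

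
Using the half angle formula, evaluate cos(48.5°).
cos(48.5°) = √((1 + cos 97°)/2) = 0.6626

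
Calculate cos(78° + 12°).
cos(78° + 12°) = cos 78° cos 12° - sin 78° sin 12° = 0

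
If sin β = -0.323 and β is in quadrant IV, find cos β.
cos β = 0.9464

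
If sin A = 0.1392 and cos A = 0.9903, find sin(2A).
sin(2A) = 2 sin A cos A = 0.2757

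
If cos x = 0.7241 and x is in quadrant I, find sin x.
sin x = 0.6897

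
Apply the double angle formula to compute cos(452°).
cos(452°) = cos²226° - sin²226° = -0.0349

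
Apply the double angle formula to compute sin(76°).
sin(76°) = 2 sin 38° cos 38° = 0.9703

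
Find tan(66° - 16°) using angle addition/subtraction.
tan(66° - 16°) = (tan 66° - tan 16°)/(1 + tan 66° tan 16°) = 1.192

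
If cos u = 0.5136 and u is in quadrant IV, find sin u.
sin u = -0.858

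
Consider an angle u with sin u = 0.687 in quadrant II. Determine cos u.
cos u = ±√(1 - sin²u) = -0.7267 (negative in QII)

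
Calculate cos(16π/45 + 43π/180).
cos(16π/45 + 43π/180) = cos 16π/45 cos 43π/180 - sin 16π/45 sin 43π/180 = -0.2924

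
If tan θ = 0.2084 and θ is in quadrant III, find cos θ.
cos θ = -0.979 (using tan²θ + 1 = sec²θ)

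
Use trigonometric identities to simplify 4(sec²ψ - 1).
4(sec²ψ - 1) = 4(tan²ψ) (using Pythagorean identity)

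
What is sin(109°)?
sin(109°) = 0.9455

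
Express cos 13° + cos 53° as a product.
cos 13° + cos 53° = 2 cos(33°) cos(-20°)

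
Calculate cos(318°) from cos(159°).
cos(318°) = cos²159° - sin²159° = 0.7431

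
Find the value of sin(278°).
sin(278°) = -0.9903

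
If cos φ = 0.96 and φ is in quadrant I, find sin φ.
sin φ = 0.28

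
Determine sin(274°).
sin(274°) = -0.9976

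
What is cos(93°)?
cos(93°) = -0.05234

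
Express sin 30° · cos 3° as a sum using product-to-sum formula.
sin 30° cos 3° = (1/2)[sin(30°+3°) + sin(30°-3°)]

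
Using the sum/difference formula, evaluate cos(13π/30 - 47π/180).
cos(13π/30 - 47π/180) = cos 13π/30 cos 47π/180 + sin 13π/30 sin 47π/180 = 0.8572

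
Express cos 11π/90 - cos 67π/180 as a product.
cos 11π/90 - cos 67π/180 = -2 sin(89π/360) sin(-π/8)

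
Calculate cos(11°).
cos(11°) = 0.9816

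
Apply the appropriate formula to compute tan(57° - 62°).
tan(57° - 62°) = (tan 57° - tan 62°)/(1 + tan 57° tan 62°) = -0.08749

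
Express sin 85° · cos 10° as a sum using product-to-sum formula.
sin 85° cos 10° = (1/2)[sin(85°+10°) + sin(85°-10°)]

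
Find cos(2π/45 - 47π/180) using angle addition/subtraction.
cos(2π/45 - 47π/180) = cos 2π/45 cos 47π/180 + sin 2π/45 sin 47π/180 = 0.7771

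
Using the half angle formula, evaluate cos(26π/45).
cos(26π/45) = -√((1 + cos 52π/45)/2) = -0.2419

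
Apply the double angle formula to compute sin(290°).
sin(290°) = 2 sin 145° cos 145° = -0.9397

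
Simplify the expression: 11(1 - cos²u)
11(1 - cos²u) = 11(sin²u) (using Pythagorean identity)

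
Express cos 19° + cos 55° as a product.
cos 19° + cos 55° = 2 cos(37°) cos(-18°)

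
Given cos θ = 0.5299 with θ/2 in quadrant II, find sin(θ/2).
sin(θ/2) = ±√((1 - cos θ)/2); positive since θ/2 ∈ QII, so sin(θ/2) = 0.4848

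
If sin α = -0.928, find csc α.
csc α = 1/sin α = -1.078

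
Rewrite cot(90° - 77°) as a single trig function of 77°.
cot(90° - 77°) = tan(77°)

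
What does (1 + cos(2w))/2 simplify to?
(1 + cos(2w))/2 = cos²w (using Power reduction)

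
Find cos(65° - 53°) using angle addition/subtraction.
cos(65° - 53°) = cos 65° cos 53° + sin 65° sin 53° = 0.9781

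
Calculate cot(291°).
cot(291°) = -0.3839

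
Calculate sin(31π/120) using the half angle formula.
sin(31π/120) = √((1 - cos 31π/60)/2) = 0.7254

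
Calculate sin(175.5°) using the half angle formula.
sin(175.5°) = √((1 - cos 351°)/2) = 0.07846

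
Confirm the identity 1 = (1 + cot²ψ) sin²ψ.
RHS = csc²ψ · sin²ψ = (1/sin²ψ) · sin²ψ = 1 = LHS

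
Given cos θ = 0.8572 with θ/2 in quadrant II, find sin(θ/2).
sin(θ/2) = ±√((1 - cos θ)/2); positive since θ/2 ∈ QII, so sin(θ/2) = 0.2672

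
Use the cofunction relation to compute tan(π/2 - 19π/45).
tan(π/2 - 19π/45) = cot(19π/45) = 0.2493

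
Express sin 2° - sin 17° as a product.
sin 2° - sin 17° = 2 cos(9.5°) sin(-7.5°)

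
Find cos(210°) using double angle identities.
cos(210°) = cos²105° - sin²105° = -√3/2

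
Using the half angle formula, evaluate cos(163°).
cos(163°) = -√((1 + cos 326°)/2) = -0.9563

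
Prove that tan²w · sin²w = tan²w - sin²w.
RHS = sin²w/cos²w - sin²w = sin²w(1/cos²w - 1) = sin²w · (1 - cos²w)/cos²w = sin²w · sin²w/cos²w = sin²w · tan²w = LHS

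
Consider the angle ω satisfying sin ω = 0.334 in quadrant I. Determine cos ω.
cos ω = √(1 - sin²ω) = 0.9426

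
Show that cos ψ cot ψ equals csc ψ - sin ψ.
RHS = 1/sin ψ - sin ψ = (1 - sin²ψ)/sin ψ = cos²ψ/sin ψ = cos ψ · (cos ψ/sin ψ) = cos ψ cot ψ = LHS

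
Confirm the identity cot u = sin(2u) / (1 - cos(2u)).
RHS = 2 sin u cos u / (2sin²u) = cos u/sin u = cot u = LHS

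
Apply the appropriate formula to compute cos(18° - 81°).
cos(18° - 81°) = cos 18° cos 81° + sin 18° sin 81° = 0.454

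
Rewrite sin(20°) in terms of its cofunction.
sin(20°) = cos(90° - 20°) = cos(70°)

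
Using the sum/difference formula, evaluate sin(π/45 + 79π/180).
sin(π/45 + 79π/180) = sin π/45 cos 79π/180 + cos π/45 sin 79π/180 = 0.9925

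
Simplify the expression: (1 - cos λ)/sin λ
(1 - cos λ)/sin λ = tan(λ/2) (using Half angle)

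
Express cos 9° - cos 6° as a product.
cos 9° - cos 6° = -2 sin(7.5°) sin(1.5°)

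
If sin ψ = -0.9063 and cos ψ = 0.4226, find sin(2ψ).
sin(2ψ) = 2 sin ψ cos ψ = -0.766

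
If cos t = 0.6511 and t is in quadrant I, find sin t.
sin t = 0.759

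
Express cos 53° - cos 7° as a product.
cos 53° - cos 7° = -2 sin(30°) sin(23°)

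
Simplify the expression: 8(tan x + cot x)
8(tan x + cot x) = 8(sec x csc x) (using Quotient identities)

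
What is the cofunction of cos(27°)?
cos(27°) = sin(90° - 27°) = sin(63°)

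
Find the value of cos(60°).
cos(60°) = 1/2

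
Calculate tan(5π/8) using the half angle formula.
tan(5π/8) = sin 5π/4 / (1 + cos 5π/4) = -2.414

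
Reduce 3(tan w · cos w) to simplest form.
3(tan w · cos w) = 3(sin w) (using Quotient identity)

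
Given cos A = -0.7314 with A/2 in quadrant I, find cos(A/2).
cos(A/2) = ±√((1 + cos A)/2); positive since A/2 ∈ QI, so cos(A/2) = 0.3665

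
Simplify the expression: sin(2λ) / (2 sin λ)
sin(2λ) / (2 sin λ) = cos λ (using Double angle)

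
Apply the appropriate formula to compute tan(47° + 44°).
tan(47° + 44°) = (tan 47° + tan 44°)/(1 - tan 47° tan 44°) = -57.29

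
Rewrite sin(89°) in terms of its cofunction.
sin(89°) = cos(90° - 89°) = cos(1°)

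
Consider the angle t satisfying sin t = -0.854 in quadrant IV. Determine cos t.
cos t = √(1 - sin²t) = 0.5203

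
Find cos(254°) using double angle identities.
cos(254°) = cos²127° - sin²127° = -0.2756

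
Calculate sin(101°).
sin(101°) = 0.9816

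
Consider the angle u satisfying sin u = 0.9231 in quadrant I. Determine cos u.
cos u = √(1 - sin²u) = 0.3846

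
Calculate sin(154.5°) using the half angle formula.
sin(154.5°) = √((1 - cos 309°)/2) = 0.4305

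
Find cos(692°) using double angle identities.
cos(692°) = 2cos²346° - 1 = 0.8829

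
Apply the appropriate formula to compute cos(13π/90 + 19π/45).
cos(13π/90 + 19π/45) = cos 13π/90 cos 19π/45 - sin 13π/90 sin 19π/45 = -0.2079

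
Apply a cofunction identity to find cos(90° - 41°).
cos(90° - 41°) = sin(41°) = 0.6561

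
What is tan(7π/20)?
tan(7π/20) = 1.963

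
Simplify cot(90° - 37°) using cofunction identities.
cot(90° - 37°) = tan(37°)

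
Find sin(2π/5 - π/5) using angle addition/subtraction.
sin(2π/5 - π/5) = sin 2π/5 cos π/5 - cos 2π/5 sin π/5 = 0.5878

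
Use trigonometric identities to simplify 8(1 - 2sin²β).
8(1 - 2sin²β) = 8(cos(2β)) (using Double angle)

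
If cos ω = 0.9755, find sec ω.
sec ω = 1/cos ω = 1.025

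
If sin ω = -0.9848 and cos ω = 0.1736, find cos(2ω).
cos(2ω) = cos²ω - sin²ω = -0.9397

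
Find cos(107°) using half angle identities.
cos(107°) = -√((1 + cos 214°)/2) = -0.2924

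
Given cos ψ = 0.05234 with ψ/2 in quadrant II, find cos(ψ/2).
cos(ψ/2) = ±√((1 + cos ψ)/2); negative since ψ/2 ∈ QII, so cos(ψ/2) = -0.7254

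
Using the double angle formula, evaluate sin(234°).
sin(234°) = 2 sin 117° cos 117° = -0.809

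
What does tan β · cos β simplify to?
tan β · cos β = sin β (using Quotient identity)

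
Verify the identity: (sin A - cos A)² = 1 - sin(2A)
LHS = sin²A - 2 sin A cos A + cos²A = (sin²A + cos²A) - 2 sin A cos A = 1 - sin(2A) = RHS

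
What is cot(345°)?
cot(345°) = -(2+√3)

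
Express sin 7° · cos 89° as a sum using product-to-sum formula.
sin 7° cos 89° = (1/2)[sin(7°+89°) + sin(7°-89°)]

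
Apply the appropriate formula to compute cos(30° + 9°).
cos(30° + 9°) = cos 30° cos 9° - sin 30° sin 9° = 0.7771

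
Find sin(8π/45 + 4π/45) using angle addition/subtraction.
sin(8π/45 + 4π/45) = sin 8π/45 cos 4π/45 + cos 8π/45 sin 4π/45 = 0.7431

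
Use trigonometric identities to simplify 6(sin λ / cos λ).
6(sin λ / cos λ) = 6(tan λ) (using Quotient identity)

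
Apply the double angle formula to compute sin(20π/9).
sin(20π/9) = 2 sin 10π/9 cos 10π/9 = 0.6428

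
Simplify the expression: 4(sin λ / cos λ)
4(sin λ / cos λ) = 4(tan λ) (using Quotient identity)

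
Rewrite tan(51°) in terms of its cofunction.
tan(51°) = cot(90° - 51°) = cot(39°)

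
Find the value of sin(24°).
sin(24°) = 0.4067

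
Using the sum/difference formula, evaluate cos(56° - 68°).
cos(56° - 68°) = cos 56° cos 68° + sin 56° sin 68° = 0.9781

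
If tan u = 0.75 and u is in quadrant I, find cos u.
cos u = 0.8 (using tan²u + 1 = sec²u)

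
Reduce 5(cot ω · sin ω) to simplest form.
5(cot ω · sin ω) = 5(cos ω) (using Quotient identity)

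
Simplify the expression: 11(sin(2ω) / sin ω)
11(sin(2ω) / sin ω) = 11(2 cos ω) (using Double angle)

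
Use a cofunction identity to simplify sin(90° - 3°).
sin(90° - 3°) = cos(3°)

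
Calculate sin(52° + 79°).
sin(52° + 79°) = sin 52° cos 79° + cos 52° sin 79° = 0.7547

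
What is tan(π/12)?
tan(π/12) = 2-√3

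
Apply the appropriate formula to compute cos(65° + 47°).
cos(65° + 47°) = cos 65° cos 47° - sin 65° sin 47° = -0.3746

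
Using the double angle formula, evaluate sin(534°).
sin(534°) = 2 sin 267° cos 267° = 0.1045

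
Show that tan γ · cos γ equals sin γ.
LHS = (sin γ/cos γ) · cos γ = sin γ = RHS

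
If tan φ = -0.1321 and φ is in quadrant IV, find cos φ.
cos φ = 0.9914 (using tan²φ + 1 = sec²φ)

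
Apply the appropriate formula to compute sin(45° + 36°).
sin(45° + 36°) = sin 45° cos 36° + cos 45° sin 36° = 0.9877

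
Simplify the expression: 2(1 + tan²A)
2(1 + tan²A) = 2(sec²A) (using Pythagorean identity)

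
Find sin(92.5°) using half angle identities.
sin(92.5°) = √((1 - cos 185°)/2) = 0.999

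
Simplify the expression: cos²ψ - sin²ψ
cos²ψ - sin²ψ = cos(2ψ) (using Double angle)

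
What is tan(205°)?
tan(205°) = 0.4663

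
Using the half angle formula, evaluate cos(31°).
cos(31°) = √((1 + cos 62°)/2) = 0.8572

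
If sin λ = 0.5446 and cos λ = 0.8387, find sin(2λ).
sin(2λ) = 2 sin λ cos λ = 0.9135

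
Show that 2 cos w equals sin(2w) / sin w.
RHS = 2 sin w cos w / sin w = 2 cos w = LHS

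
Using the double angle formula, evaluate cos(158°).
cos(158°) = cos²79° - sin²79° = -0.9272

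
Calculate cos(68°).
cos(68°) = 0.3746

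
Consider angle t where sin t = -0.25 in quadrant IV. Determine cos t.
cos t = √(1 - sin²t) = 0.9682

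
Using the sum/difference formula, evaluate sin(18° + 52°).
sin(18° + 52°) = sin 18° cos 52° + cos 18° sin 52° = 0.9397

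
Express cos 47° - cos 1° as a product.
cos 47° - cos 1° = -2 sin(24°) sin(23°)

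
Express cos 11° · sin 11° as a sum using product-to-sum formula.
cos 11° sin 11° = (1/2)[sin(11°+11°) - sin(11°-11°)]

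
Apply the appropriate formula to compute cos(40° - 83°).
cos(40° - 83°) = cos 40° cos 83° + sin 40° sin 83° = 0.7314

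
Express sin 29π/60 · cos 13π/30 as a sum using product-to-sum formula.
sin 29π/60 cos 13π/30 = (1/2)[sin(29π/60+13π/30) + sin(29π/60-13π/30)]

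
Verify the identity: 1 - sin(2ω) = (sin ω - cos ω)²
RHS = sin²ω - 2 sin ω cos ω + cos²ω = (sin²ω + cos²ω) - 2 sin ω cos ω = 1 - sin(2ω) = LHS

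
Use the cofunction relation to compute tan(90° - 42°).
tan(90° - 42°) = cot(42°) = 1.111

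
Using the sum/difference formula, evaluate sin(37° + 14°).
sin(37° + 14°) = sin 37° cos 14° + cos 37° sin 14° = 0.7771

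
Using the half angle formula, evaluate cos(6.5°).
cos(6.5°) = √((1 + cos 13°)/2) = 0.9936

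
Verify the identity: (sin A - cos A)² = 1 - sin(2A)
LHS = sin²A - 2 sin A cos A + cos²A = (sin²A + cos²A) - 2 sin A cos A = 1 - sin(2A) = RHS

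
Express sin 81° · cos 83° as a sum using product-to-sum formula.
sin 81° cos 83° = (1/2)[sin(81°+83°) + sin(81°-83°)]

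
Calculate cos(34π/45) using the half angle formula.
cos(34π/45) = -√((1 + cos 68π/45)/2) = -0.7193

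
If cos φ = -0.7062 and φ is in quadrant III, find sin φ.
sin φ = -0.708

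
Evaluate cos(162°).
cos(162°) = -0.9511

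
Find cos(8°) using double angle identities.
cos(8°) = 1 - 2sin²4° = 0.9903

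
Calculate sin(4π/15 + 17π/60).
sin(4π/15 + 17π/60) = sin 4π/15 cos 17π/60 + cos 4π/15 sin 17π/60 = 0.9877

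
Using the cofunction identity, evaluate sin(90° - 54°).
sin(90° - 54°) = cos(54°) = 0.5878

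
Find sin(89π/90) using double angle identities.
sin(89π/90) = 2 sin 89π/180 cos 89π/180 = 0.0349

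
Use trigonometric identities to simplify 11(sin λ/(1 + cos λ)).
11(sin λ/(1 + cos λ)) = 11(tan(λ/2)) (using Half angle)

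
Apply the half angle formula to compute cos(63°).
cos(63°) = √((1 + cos 126°)/2) = 0.454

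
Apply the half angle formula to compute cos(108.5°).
cos(108.5°) = -√((1 + cos 217°)/2) = -0.3173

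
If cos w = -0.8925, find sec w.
sec w = 1/cos w = -1.12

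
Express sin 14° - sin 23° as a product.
sin 14° - sin 23° = 2 cos(18.5°) sin(-4.5°)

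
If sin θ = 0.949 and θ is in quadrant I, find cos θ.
cos θ = 0.3153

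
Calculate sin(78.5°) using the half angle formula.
sin(78.5°) = √((1 - cos 157°)/2) = 0.9799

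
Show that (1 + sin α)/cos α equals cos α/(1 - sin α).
LHS = (1 + sin α)(1 - sin α) / (cos α(1 - sin α)) = (1 - sin²α) / (cos α(1 - sin α)) = cos²α / (cos α(1 - sin α)) = cos α/(1 - sin α) = RHS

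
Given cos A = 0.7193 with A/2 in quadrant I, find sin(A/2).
sin(A/2) = ±√((1 - cos A)/2); positive since A/2 ∈ QI, so sin(A/2) = 0.3746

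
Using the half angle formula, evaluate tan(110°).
tan(110°) = sin 220° / (1 + cos 220°) = -2.747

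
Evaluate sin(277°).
sin(277°) = -0.9925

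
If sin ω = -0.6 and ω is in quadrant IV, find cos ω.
cos ω = 0.8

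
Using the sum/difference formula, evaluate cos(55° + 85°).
cos(55° + 85°) = cos 55° cos 85° - sin 55° sin 85° = -0.766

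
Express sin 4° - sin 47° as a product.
sin 4° - sin 47° = 2 cos(25.5°) sin(-21.5°)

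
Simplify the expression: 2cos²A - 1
2cos²A - 1 = cos(2A) (using Double angle)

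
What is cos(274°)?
cos(274°) = 0.06976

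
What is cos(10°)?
cos(10°) = 0.9848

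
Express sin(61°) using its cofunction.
sin(61°) = cos(90° - 61°) = cos(29°)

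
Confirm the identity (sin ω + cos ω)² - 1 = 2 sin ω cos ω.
LHS = sin²ω + 2 sin ω cos ω + cos²ω - 1 = (sin²ω + cos²ω) + 2 sin ω cos ω - 1 = 1 + 2 sin ω cos ω - 1 = 2 sin ω cos ω = RHS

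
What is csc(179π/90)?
csc(179π/90) = -28.65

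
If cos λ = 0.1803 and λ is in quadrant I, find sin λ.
sin λ = 0.9836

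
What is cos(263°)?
cos(263°) = -0.1219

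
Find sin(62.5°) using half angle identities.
sin(62.5°) = √((1 - cos 125°)/2) = 0.887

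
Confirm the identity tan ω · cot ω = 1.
LHS = (sin ω/cos ω) · (cos ω/sin ω) = 1 = RHS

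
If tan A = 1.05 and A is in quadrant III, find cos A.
cos A = -0.6897 (using tan²A + 1 = sec²A)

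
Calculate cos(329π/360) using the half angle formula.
cos(329π/360) = -√((1 + cos 329π/180)/2) = -0.9636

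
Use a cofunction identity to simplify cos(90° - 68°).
cos(90° - 68°) = sin(68°)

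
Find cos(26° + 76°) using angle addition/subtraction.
cos(26° + 76°) = cos 26° cos 76° - sin 26° sin 76° = -0.2079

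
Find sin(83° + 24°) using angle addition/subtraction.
sin(83° + 24°) = sin 83° cos 24° + cos 83° sin 24° = 0.9563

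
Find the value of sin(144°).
sin(144°) = 0.5878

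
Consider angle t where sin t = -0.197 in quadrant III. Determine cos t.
cos t = ±√(1 - sin²t) = -0.9804 (negative in QIII)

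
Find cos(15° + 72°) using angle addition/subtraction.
cos(15° + 72°) = cos 15° cos 72° - sin 15° sin 72° = 0.05234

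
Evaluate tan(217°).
tan(217°) = 0.7536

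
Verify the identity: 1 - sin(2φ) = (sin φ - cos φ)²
RHS = sin²φ - 2 sin φ cos φ + cos²φ = (sin²φ + cos²φ) - 2 sin φ cos φ = 1 - sin(2φ) = LHS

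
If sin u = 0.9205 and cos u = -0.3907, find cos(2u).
cos(2u) = cos²u - sin²u = -0.6947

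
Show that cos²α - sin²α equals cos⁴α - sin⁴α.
RHS = (cos²α - sin²α)(cos²α + sin²α) = (cos²α - sin²α) · 1 = cos²α - sin²α = LHS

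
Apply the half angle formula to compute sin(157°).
sin(157°) = √((1 - cos 314°)/2) = 0.3907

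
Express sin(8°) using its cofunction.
sin(8°) = cos(90° - 8°) = cos(82°)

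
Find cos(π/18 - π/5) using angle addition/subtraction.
cos(π/18 - π/5) = cos π/18 cos π/5 + sin π/18 sin π/5 = 0.8988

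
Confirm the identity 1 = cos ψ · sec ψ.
RHS = cos ψ · (1/cos ψ) = 1 = LHS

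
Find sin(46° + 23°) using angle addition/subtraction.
sin(46° + 23°) = sin 46° cos 23° + cos 46° sin 23° = 0.9336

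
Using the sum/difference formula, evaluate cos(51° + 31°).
cos(51° + 31°) = cos 51° cos 31° - sin 51° sin 31° = 0.1392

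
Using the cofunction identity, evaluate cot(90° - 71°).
cot(90° - 71°) = tan(71°) = 2.904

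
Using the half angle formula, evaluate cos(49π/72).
cos(49π/72) = -√((1 + cos 49π/36)/2) = -0.5373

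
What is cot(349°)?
cot(349°) = -5.145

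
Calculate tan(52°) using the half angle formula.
tan(52°) = sin 104° / (1 + cos 104°) = 1.28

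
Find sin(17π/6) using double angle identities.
sin(17π/6) = 2 sin 17π/12 cos 17π/12 = 1/2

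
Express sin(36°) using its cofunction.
sin(36°) = cos(90° - 36°) = cos(54°)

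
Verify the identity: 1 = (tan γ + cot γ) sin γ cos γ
RHS = (sin γ/cos γ + cos γ/sin γ) sin γ cos γ = ((sin²γ + cos²γ)/(sin γ cos γ)) · sin γ cos γ = sin²γ + cos²γ = 1 = LHS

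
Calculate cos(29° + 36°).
cos(29° + 36°) = cos 29° cos 36° - sin 29° sin 36° = 0.4226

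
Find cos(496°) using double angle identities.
cos(496°) = 1 - 2sin²248° = -0.7193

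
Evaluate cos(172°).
cos(172°) = -0.9903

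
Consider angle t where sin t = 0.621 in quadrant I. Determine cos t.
cos t = √(1 - sin²t) = 0.7838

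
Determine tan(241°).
tan(241°) = 1.804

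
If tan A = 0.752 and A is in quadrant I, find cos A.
cos A = 0.7992 (using tan²A + 1 = sec²A)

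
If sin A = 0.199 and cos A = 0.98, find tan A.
tan A = sin A / cos A = 0.2031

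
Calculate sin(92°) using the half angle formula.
sin(92°) = √((1 - cos 184°)/2) = 0.9994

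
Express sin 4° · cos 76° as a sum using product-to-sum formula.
sin 4° cos 76° = (1/2)[sin(4°+76°) + sin(4°-76°)]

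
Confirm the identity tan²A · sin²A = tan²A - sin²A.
RHS = sin²A/cos²A - sin²A = sin²A(1/cos²A - 1) = sin²A · (1 - cos²A)/cos²A = sin²A · sin²A/cos²A = sin²A · tan²A = LHS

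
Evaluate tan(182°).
tan(182°) = 0.03492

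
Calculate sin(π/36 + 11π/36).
sin(π/36 + 11π/36) = sin π/36 cos 11π/36 + cos π/36 sin 11π/36 = √3/2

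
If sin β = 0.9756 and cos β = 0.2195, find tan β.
tan β = sin β / cos β = 4.445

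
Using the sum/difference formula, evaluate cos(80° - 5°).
cos(80° - 5°) = cos 80° cos 5° + sin 80° sin 5° = (√6-√2)/4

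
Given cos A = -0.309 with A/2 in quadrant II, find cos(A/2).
cos(A/2) = ±√((1 + cos A)/2); negative since A/2 ∈ QII, so cos(A/2) = -0.5878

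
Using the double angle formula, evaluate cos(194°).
cos(194°) = cos²97° - sin²97° = -0.9703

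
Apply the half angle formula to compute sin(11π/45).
sin(11π/45) = √((1 - cos 22π/45)/2) = 0.6947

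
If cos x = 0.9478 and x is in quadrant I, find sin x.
sin x = 0.3189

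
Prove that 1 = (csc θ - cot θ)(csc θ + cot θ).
RHS = csc²θ - cot²θ = (1 + cot²θ) - cot²θ = 1 = LHS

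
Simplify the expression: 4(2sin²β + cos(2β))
4(2sin²β + cos(2β)) = 4 (using Double angle)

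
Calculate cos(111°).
cos(111°) = -0.3584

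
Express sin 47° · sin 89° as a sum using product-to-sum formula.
sin 47° sin 89° = (1/2)[cos(47°-89°) - cos(47°+89°)]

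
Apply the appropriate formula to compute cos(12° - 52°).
cos(12° - 52°) = cos 12° cos 52° + sin 12° sin 52° = 0.766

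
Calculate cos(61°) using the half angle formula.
cos(61°) = √((1 + cos 122°)/2) = 0.4848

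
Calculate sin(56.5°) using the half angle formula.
sin(56.5°) = √((1 - cos 113°)/2) = 0.8339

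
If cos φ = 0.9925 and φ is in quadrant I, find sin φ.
sin φ = 0.1222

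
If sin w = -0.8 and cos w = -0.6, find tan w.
tan w = sin w / cos w = 1.333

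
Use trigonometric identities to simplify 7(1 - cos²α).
7(1 - cos²α) = 7(sin²α) (using Pythagorean identity)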